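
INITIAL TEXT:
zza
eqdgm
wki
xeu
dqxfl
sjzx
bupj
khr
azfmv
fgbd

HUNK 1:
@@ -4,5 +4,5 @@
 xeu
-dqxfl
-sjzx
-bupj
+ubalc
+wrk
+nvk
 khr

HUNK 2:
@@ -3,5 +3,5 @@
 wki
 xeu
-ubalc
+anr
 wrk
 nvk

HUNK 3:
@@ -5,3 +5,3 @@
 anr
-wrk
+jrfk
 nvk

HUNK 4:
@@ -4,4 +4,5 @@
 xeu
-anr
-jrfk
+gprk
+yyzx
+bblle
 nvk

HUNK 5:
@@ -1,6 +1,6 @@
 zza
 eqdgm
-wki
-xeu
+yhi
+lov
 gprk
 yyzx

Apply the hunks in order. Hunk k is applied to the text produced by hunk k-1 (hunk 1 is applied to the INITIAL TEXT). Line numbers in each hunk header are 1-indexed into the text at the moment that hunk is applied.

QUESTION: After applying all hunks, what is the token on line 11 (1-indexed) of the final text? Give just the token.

Answer: fgbd

Derivation:
Hunk 1: at line 4 remove [dqxfl,sjzx,bupj] add [ubalc,wrk,nvk] -> 10 lines: zza eqdgm wki xeu ubalc wrk nvk khr azfmv fgbd
Hunk 2: at line 3 remove [ubalc] add [anr] -> 10 lines: zza eqdgm wki xeu anr wrk nvk khr azfmv fgbd
Hunk 3: at line 5 remove [wrk] add [jrfk] -> 10 lines: zza eqdgm wki xeu anr jrfk nvk khr azfmv fgbd
Hunk 4: at line 4 remove [anr,jrfk] add [gprk,yyzx,bblle] -> 11 lines: zza eqdgm wki xeu gprk yyzx bblle nvk khr azfmv fgbd
Hunk 5: at line 1 remove [wki,xeu] add [yhi,lov] -> 11 lines: zza eqdgm yhi lov gprk yyzx bblle nvk khr azfmv fgbd
Final line 11: fgbd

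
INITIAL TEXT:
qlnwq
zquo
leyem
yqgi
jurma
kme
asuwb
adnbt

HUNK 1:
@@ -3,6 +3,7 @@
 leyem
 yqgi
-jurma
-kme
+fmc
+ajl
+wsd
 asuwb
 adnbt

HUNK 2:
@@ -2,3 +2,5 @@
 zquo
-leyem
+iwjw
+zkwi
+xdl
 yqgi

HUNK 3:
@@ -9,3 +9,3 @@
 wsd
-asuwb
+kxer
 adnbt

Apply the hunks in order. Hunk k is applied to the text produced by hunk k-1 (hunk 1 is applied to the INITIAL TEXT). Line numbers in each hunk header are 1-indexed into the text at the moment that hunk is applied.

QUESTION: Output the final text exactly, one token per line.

Answer: qlnwq
zquo
iwjw
zkwi
xdl
yqgi
fmc
ajl
wsd
kxer
adnbt

Derivation:
Hunk 1: at line 3 remove [jurma,kme] add [fmc,ajl,wsd] -> 9 lines: qlnwq zquo leyem yqgi fmc ajl wsd asuwb adnbt
Hunk 2: at line 2 remove [leyem] add [iwjw,zkwi,xdl] -> 11 lines: qlnwq zquo iwjw zkwi xdl yqgi fmc ajl wsd asuwb adnbt
Hunk 3: at line 9 remove [asuwb] add [kxer] -> 11 lines: qlnwq zquo iwjw zkwi xdl yqgi fmc ajl wsd kxer adnbt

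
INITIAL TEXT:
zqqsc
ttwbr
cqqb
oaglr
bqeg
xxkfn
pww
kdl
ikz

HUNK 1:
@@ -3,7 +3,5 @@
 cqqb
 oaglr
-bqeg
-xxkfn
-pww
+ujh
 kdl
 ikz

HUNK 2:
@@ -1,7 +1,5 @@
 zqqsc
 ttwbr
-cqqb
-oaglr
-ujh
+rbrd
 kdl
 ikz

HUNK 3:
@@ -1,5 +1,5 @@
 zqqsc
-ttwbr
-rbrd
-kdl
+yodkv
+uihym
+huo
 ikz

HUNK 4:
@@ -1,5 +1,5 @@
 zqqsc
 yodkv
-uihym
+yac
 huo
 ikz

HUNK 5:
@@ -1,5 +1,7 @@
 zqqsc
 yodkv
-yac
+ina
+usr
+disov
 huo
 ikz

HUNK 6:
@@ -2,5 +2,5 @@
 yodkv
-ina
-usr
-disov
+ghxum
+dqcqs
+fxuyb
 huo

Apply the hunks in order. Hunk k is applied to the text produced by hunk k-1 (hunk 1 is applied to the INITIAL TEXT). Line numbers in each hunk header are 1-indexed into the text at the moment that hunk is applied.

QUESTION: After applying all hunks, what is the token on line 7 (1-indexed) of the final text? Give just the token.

Hunk 1: at line 3 remove [bqeg,xxkfn,pww] add [ujh] -> 7 lines: zqqsc ttwbr cqqb oaglr ujh kdl ikz
Hunk 2: at line 1 remove [cqqb,oaglr,ujh] add [rbrd] -> 5 lines: zqqsc ttwbr rbrd kdl ikz
Hunk 3: at line 1 remove [ttwbr,rbrd,kdl] add [yodkv,uihym,huo] -> 5 lines: zqqsc yodkv uihym huo ikz
Hunk 4: at line 1 remove [uihym] add [yac] -> 5 lines: zqqsc yodkv yac huo ikz
Hunk 5: at line 1 remove [yac] add [ina,usr,disov] -> 7 lines: zqqsc yodkv ina usr disov huo ikz
Hunk 6: at line 2 remove [ina,usr,disov] add [ghxum,dqcqs,fxuyb] -> 7 lines: zqqsc yodkv ghxum dqcqs fxuyb huo ikz
Final line 7: ikz

Answer: ikz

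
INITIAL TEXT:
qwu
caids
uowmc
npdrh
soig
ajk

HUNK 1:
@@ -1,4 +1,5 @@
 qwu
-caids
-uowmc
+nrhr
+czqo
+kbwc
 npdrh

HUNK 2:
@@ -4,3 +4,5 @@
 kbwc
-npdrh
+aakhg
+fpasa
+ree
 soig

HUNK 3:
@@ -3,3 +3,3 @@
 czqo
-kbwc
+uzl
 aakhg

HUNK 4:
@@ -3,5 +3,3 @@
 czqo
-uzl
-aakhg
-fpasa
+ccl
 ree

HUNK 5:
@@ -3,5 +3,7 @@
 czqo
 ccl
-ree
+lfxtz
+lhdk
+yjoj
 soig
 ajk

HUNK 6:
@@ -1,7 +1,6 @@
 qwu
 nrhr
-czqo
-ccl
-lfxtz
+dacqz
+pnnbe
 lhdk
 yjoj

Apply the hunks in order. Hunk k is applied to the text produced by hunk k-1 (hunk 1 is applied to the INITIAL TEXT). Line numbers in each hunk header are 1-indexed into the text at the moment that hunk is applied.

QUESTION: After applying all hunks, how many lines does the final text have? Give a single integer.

Answer: 8

Derivation:
Hunk 1: at line 1 remove [caids,uowmc] add [nrhr,czqo,kbwc] -> 7 lines: qwu nrhr czqo kbwc npdrh soig ajk
Hunk 2: at line 4 remove [npdrh] add [aakhg,fpasa,ree] -> 9 lines: qwu nrhr czqo kbwc aakhg fpasa ree soig ajk
Hunk 3: at line 3 remove [kbwc] add [uzl] -> 9 lines: qwu nrhr czqo uzl aakhg fpasa ree soig ajk
Hunk 4: at line 3 remove [uzl,aakhg,fpasa] add [ccl] -> 7 lines: qwu nrhr czqo ccl ree soig ajk
Hunk 5: at line 3 remove [ree] add [lfxtz,lhdk,yjoj] -> 9 lines: qwu nrhr czqo ccl lfxtz lhdk yjoj soig ajk
Hunk 6: at line 1 remove [czqo,ccl,lfxtz] add [dacqz,pnnbe] -> 8 lines: qwu nrhr dacqz pnnbe lhdk yjoj soig ajk
Final line count: 8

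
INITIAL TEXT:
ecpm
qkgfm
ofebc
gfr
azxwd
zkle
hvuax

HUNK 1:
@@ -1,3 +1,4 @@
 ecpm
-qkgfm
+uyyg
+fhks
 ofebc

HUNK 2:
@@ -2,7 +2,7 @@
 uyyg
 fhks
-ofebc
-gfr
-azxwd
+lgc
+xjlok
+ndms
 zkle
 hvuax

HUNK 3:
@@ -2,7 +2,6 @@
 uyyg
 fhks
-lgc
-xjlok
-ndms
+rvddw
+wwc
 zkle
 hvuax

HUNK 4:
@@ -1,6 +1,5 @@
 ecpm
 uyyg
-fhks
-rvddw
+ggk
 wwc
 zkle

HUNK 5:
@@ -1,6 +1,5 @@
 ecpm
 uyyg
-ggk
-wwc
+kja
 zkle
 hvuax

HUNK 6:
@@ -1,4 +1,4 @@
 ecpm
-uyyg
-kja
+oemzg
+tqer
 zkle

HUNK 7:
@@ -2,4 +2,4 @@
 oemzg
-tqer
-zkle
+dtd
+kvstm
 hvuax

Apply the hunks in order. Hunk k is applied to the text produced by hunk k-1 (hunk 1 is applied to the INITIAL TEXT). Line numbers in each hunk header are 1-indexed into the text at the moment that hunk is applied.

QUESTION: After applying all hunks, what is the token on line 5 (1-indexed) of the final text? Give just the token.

Hunk 1: at line 1 remove [qkgfm] add [uyyg,fhks] -> 8 lines: ecpm uyyg fhks ofebc gfr azxwd zkle hvuax
Hunk 2: at line 2 remove [ofebc,gfr,azxwd] add [lgc,xjlok,ndms] -> 8 lines: ecpm uyyg fhks lgc xjlok ndms zkle hvuax
Hunk 3: at line 2 remove [lgc,xjlok,ndms] add [rvddw,wwc] -> 7 lines: ecpm uyyg fhks rvddw wwc zkle hvuax
Hunk 4: at line 1 remove [fhks,rvddw] add [ggk] -> 6 lines: ecpm uyyg ggk wwc zkle hvuax
Hunk 5: at line 1 remove [ggk,wwc] add [kja] -> 5 lines: ecpm uyyg kja zkle hvuax
Hunk 6: at line 1 remove [uyyg,kja] add [oemzg,tqer] -> 5 lines: ecpm oemzg tqer zkle hvuax
Hunk 7: at line 2 remove [tqer,zkle] add [dtd,kvstm] -> 5 lines: ecpm oemzg dtd kvstm hvuax
Final line 5: hvuax

Answer: hvuax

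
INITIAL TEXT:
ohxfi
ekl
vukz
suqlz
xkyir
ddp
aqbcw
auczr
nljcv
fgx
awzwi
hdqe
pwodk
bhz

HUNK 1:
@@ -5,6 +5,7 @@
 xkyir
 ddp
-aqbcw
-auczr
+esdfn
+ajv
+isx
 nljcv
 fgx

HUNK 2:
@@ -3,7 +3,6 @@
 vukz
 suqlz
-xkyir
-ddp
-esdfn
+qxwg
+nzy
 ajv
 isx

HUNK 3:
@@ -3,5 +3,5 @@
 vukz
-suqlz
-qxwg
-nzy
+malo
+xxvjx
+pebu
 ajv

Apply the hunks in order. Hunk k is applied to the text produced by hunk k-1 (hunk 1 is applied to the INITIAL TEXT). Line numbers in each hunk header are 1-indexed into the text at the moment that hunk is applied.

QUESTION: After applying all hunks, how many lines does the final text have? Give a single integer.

Hunk 1: at line 5 remove [aqbcw,auczr] add [esdfn,ajv,isx] -> 15 lines: ohxfi ekl vukz suqlz xkyir ddp esdfn ajv isx nljcv fgx awzwi hdqe pwodk bhz
Hunk 2: at line 3 remove [xkyir,ddp,esdfn] add [qxwg,nzy] -> 14 lines: ohxfi ekl vukz suqlz qxwg nzy ajv isx nljcv fgx awzwi hdqe pwodk bhz
Hunk 3: at line 3 remove [suqlz,qxwg,nzy] add [malo,xxvjx,pebu] -> 14 lines: ohxfi ekl vukz malo xxvjx pebu ajv isx nljcv fgx awzwi hdqe pwodk bhz
Final line count: 14

Answer: 14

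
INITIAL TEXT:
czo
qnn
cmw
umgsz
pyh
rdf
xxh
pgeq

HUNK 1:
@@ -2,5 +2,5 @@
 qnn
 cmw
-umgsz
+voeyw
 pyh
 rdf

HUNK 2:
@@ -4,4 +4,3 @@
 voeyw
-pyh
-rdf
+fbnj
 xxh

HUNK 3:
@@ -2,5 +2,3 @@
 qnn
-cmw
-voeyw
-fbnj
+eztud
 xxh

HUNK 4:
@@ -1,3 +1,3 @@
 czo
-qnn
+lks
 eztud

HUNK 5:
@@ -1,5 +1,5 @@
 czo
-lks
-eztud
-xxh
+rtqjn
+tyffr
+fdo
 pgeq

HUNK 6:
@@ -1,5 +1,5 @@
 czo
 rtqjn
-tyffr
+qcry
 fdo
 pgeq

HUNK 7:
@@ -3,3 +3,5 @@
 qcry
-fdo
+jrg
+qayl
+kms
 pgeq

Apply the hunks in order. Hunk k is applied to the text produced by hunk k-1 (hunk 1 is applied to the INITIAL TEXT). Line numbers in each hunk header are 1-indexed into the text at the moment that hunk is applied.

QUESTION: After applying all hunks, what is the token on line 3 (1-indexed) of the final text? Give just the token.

Answer: qcry

Derivation:
Hunk 1: at line 2 remove [umgsz] add [voeyw] -> 8 lines: czo qnn cmw voeyw pyh rdf xxh pgeq
Hunk 2: at line 4 remove [pyh,rdf] add [fbnj] -> 7 lines: czo qnn cmw voeyw fbnj xxh pgeq
Hunk 3: at line 2 remove [cmw,voeyw,fbnj] add [eztud] -> 5 lines: czo qnn eztud xxh pgeq
Hunk 4: at line 1 remove [qnn] add [lks] -> 5 lines: czo lks eztud xxh pgeq
Hunk 5: at line 1 remove [lks,eztud,xxh] add [rtqjn,tyffr,fdo] -> 5 lines: czo rtqjn tyffr fdo pgeq
Hunk 6: at line 1 remove [tyffr] add [qcry] -> 5 lines: czo rtqjn qcry fdo pgeq
Hunk 7: at line 3 remove [fdo] add [jrg,qayl,kms] -> 7 lines: czo rtqjn qcry jrg qayl kms pgeq
Final line 3: qcry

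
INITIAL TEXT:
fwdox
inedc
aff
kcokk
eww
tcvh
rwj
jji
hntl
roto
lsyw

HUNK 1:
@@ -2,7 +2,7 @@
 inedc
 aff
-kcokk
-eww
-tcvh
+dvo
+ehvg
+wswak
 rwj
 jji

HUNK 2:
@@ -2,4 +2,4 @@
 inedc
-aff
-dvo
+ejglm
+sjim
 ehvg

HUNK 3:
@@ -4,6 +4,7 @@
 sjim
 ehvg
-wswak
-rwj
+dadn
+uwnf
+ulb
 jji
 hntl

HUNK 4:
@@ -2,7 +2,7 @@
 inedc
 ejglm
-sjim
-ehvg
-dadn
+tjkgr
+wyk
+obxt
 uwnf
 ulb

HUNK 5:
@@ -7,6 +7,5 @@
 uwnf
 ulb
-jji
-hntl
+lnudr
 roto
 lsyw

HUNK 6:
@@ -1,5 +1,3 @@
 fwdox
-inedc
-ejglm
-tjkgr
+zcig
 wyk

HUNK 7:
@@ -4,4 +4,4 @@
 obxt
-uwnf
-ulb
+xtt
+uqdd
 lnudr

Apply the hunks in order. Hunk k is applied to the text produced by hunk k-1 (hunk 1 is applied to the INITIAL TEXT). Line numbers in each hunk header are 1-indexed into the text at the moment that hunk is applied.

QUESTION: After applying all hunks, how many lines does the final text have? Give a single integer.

Hunk 1: at line 2 remove [kcokk,eww,tcvh] add [dvo,ehvg,wswak] -> 11 lines: fwdox inedc aff dvo ehvg wswak rwj jji hntl roto lsyw
Hunk 2: at line 2 remove [aff,dvo] add [ejglm,sjim] -> 11 lines: fwdox inedc ejglm sjim ehvg wswak rwj jji hntl roto lsyw
Hunk 3: at line 4 remove [wswak,rwj] add [dadn,uwnf,ulb] -> 12 lines: fwdox inedc ejglm sjim ehvg dadn uwnf ulb jji hntl roto lsyw
Hunk 4: at line 2 remove [sjim,ehvg,dadn] add [tjkgr,wyk,obxt] -> 12 lines: fwdox inedc ejglm tjkgr wyk obxt uwnf ulb jji hntl roto lsyw
Hunk 5: at line 7 remove [jji,hntl] add [lnudr] -> 11 lines: fwdox inedc ejglm tjkgr wyk obxt uwnf ulb lnudr roto lsyw
Hunk 6: at line 1 remove [inedc,ejglm,tjkgr] add [zcig] -> 9 lines: fwdox zcig wyk obxt uwnf ulb lnudr roto lsyw
Hunk 7: at line 4 remove [uwnf,ulb] add [xtt,uqdd] -> 9 lines: fwdox zcig wyk obxt xtt uqdd lnudr roto lsyw
Final line count: 9

Answer: 9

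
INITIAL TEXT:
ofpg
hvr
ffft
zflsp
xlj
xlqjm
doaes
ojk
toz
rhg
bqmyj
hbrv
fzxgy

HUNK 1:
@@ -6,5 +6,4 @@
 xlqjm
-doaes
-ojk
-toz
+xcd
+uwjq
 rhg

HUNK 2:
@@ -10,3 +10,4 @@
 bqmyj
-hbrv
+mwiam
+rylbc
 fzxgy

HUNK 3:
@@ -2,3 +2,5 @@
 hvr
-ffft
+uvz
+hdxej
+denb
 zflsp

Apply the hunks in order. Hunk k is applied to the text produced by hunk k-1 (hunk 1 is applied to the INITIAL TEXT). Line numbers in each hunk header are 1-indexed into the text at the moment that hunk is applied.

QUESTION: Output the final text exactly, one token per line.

Answer: ofpg
hvr
uvz
hdxej
denb
zflsp
xlj
xlqjm
xcd
uwjq
rhg
bqmyj
mwiam
rylbc
fzxgy

Derivation:
Hunk 1: at line 6 remove [doaes,ojk,toz] add [xcd,uwjq] -> 12 lines: ofpg hvr ffft zflsp xlj xlqjm xcd uwjq rhg bqmyj hbrv fzxgy
Hunk 2: at line 10 remove [hbrv] add [mwiam,rylbc] -> 13 lines: ofpg hvr ffft zflsp xlj xlqjm xcd uwjq rhg bqmyj mwiam rylbc fzxgy
Hunk 3: at line 2 remove [ffft] add [uvz,hdxej,denb] -> 15 lines: ofpg hvr uvz hdxej denb zflsp xlj xlqjm xcd uwjq rhg bqmyj mwiam rylbc fzxgy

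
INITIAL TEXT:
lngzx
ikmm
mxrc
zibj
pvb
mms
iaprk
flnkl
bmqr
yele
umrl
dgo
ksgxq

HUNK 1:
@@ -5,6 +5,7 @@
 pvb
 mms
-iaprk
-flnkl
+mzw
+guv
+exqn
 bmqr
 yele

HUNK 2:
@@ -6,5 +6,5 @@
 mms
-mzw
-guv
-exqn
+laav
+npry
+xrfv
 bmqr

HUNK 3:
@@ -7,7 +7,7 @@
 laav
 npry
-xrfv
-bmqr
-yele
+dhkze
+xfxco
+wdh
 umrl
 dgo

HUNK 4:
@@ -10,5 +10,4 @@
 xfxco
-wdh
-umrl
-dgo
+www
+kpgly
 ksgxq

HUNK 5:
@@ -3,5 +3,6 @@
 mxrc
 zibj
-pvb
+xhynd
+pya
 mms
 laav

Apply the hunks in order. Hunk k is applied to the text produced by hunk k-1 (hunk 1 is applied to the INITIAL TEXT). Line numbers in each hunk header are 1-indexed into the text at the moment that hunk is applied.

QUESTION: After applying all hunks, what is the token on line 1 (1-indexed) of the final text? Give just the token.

Answer: lngzx

Derivation:
Hunk 1: at line 5 remove [iaprk,flnkl] add [mzw,guv,exqn] -> 14 lines: lngzx ikmm mxrc zibj pvb mms mzw guv exqn bmqr yele umrl dgo ksgxq
Hunk 2: at line 6 remove [mzw,guv,exqn] add [laav,npry,xrfv] -> 14 lines: lngzx ikmm mxrc zibj pvb mms laav npry xrfv bmqr yele umrl dgo ksgxq
Hunk 3: at line 7 remove [xrfv,bmqr,yele] add [dhkze,xfxco,wdh] -> 14 lines: lngzx ikmm mxrc zibj pvb mms laav npry dhkze xfxco wdh umrl dgo ksgxq
Hunk 4: at line 10 remove [wdh,umrl,dgo] add [www,kpgly] -> 13 lines: lngzx ikmm mxrc zibj pvb mms laav npry dhkze xfxco www kpgly ksgxq
Hunk 5: at line 3 remove [pvb] add [xhynd,pya] -> 14 lines: lngzx ikmm mxrc zibj xhynd pya mms laav npry dhkze xfxco www kpgly ksgxq
Final line 1: lngzx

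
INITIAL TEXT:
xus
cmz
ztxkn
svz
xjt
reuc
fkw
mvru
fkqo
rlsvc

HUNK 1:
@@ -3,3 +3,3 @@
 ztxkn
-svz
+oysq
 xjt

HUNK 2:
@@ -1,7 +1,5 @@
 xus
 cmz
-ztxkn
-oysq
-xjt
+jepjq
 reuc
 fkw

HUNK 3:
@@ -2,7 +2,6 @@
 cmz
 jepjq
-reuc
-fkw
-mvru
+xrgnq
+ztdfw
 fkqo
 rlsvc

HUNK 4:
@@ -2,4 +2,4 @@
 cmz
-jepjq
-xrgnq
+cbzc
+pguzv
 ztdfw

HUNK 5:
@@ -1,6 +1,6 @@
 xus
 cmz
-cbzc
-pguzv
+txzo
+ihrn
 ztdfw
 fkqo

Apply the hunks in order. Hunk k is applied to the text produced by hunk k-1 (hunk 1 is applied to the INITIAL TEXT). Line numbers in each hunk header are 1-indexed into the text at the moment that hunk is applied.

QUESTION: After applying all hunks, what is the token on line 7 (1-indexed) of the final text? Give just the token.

Answer: rlsvc

Derivation:
Hunk 1: at line 3 remove [svz] add [oysq] -> 10 lines: xus cmz ztxkn oysq xjt reuc fkw mvru fkqo rlsvc
Hunk 2: at line 1 remove [ztxkn,oysq,xjt] add [jepjq] -> 8 lines: xus cmz jepjq reuc fkw mvru fkqo rlsvc
Hunk 3: at line 2 remove [reuc,fkw,mvru] add [xrgnq,ztdfw] -> 7 lines: xus cmz jepjq xrgnq ztdfw fkqo rlsvc
Hunk 4: at line 2 remove [jepjq,xrgnq] add [cbzc,pguzv] -> 7 lines: xus cmz cbzc pguzv ztdfw fkqo rlsvc
Hunk 5: at line 1 remove [cbzc,pguzv] add [txzo,ihrn] -> 7 lines: xus cmz txzo ihrn ztdfw fkqo rlsvc
Final line 7: rlsvc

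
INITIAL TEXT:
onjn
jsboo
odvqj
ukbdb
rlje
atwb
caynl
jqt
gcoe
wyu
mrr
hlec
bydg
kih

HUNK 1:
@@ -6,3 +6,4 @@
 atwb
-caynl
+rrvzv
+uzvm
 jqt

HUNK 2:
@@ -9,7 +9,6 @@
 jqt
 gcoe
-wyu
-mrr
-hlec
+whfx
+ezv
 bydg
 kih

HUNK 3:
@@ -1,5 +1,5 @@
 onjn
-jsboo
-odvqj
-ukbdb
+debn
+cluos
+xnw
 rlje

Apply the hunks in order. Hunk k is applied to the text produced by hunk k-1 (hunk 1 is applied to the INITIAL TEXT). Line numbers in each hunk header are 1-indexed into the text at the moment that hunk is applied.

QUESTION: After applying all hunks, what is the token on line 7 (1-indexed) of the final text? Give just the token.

Answer: rrvzv

Derivation:
Hunk 1: at line 6 remove [caynl] add [rrvzv,uzvm] -> 15 lines: onjn jsboo odvqj ukbdb rlje atwb rrvzv uzvm jqt gcoe wyu mrr hlec bydg kih
Hunk 2: at line 9 remove [wyu,mrr,hlec] add [whfx,ezv] -> 14 lines: onjn jsboo odvqj ukbdb rlje atwb rrvzv uzvm jqt gcoe whfx ezv bydg kih
Hunk 3: at line 1 remove [jsboo,odvqj,ukbdb] add [debn,cluos,xnw] -> 14 lines: onjn debn cluos xnw rlje atwb rrvzv uzvm jqt gcoe whfx ezv bydg kih
Final line 7: rrvzv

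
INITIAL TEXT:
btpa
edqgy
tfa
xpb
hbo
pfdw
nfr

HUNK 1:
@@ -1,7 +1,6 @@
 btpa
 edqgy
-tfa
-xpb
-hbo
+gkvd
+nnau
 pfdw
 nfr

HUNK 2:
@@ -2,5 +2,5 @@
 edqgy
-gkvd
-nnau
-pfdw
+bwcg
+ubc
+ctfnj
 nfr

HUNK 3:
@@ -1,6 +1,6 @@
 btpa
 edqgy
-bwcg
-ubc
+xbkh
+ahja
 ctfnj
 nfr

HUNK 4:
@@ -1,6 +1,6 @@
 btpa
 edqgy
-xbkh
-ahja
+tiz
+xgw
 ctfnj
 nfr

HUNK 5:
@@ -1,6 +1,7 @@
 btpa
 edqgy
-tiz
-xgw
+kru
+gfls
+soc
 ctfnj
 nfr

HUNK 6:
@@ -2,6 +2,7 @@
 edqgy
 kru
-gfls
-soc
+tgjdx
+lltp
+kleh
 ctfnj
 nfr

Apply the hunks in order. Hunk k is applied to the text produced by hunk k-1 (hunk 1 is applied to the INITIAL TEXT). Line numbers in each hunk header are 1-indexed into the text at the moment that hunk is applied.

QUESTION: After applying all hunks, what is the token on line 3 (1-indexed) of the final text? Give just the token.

Answer: kru

Derivation:
Hunk 1: at line 1 remove [tfa,xpb,hbo] add [gkvd,nnau] -> 6 lines: btpa edqgy gkvd nnau pfdw nfr
Hunk 2: at line 2 remove [gkvd,nnau,pfdw] add [bwcg,ubc,ctfnj] -> 6 lines: btpa edqgy bwcg ubc ctfnj nfr
Hunk 3: at line 1 remove [bwcg,ubc] add [xbkh,ahja] -> 6 lines: btpa edqgy xbkh ahja ctfnj nfr
Hunk 4: at line 1 remove [xbkh,ahja] add [tiz,xgw] -> 6 lines: btpa edqgy tiz xgw ctfnj nfr
Hunk 5: at line 1 remove [tiz,xgw] add [kru,gfls,soc] -> 7 lines: btpa edqgy kru gfls soc ctfnj nfr
Hunk 6: at line 2 remove [gfls,soc] add [tgjdx,lltp,kleh] -> 8 lines: btpa edqgy kru tgjdx lltp kleh ctfnj nfr
Final line 3: kru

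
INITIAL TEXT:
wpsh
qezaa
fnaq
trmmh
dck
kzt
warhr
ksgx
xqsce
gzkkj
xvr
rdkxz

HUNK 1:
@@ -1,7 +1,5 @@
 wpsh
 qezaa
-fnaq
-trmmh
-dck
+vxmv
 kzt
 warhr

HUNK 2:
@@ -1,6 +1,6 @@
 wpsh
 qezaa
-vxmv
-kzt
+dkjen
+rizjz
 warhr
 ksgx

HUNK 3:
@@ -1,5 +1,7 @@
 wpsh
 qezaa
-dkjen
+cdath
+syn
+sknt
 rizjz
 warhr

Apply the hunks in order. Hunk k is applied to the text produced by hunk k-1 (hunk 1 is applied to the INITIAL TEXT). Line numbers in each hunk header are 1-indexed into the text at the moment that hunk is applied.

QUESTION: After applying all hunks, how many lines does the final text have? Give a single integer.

Hunk 1: at line 1 remove [fnaq,trmmh,dck] add [vxmv] -> 10 lines: wpsh qezaa vxmv kzt warhr ksgx xqsce gzkkj xvr rdkxz
Hunk 2: at line 1 remove [vxmv,kzt] add [dkjen,rizjz] -> 10 lines: wpsh qezaa dkjen rizjz warhr ksgx xqsce gzkkj xvr rdkxz
Hunk 3: at line 1 remove [dkjen] add [cdath,syn,sknt] -> 12 lines: wpsh qezaa cdath syn sknt rizjz warhr ksgx xqsce gzkkj xvr rdkxz
Final line count: 12

Answer: 12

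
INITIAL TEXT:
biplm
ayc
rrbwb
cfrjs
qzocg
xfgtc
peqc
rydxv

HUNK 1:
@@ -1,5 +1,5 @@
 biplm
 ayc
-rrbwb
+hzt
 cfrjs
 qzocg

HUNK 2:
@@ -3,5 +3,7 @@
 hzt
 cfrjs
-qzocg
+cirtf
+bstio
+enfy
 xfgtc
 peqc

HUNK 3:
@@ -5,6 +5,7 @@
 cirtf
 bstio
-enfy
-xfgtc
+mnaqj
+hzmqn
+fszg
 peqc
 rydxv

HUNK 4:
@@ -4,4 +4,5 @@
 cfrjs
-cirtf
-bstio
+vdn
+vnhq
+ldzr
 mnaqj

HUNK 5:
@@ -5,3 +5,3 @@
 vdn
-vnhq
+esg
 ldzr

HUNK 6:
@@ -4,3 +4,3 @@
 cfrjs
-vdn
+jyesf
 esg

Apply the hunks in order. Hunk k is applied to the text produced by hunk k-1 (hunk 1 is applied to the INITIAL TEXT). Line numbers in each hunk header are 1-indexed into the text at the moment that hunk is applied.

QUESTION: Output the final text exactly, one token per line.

Answer: biplm
ayc
hzt
cfrjs
jyesf
esg
ldzr
mnaqj
hzmqn
fszg
peqc
rydxv

Derivation:
Hunk 1: at line 1 remove [rrbwb] add [hzt] -> 8 lines: biplm ayc hzt cfrjs qzocg xfgtc peqc rydxv
Hunk 2: at line 3 remove [qzocg] add [cirtf,bstio,enfy] -> 10 lines: biplm ayc hzt cfrjs cirtf bstio enfy xfgtc peqc rydxv
Hunk 3: at line 5 remove [enfy,xfgtc] add [mnaqj,hzmqn,fszg] -> 11 lines: biplm ayc hzt cfrjs cirtf bstio mnaqj hzmqn fszg peqc rydxv
Hunk 4: at line 4 remove [cirtf,bstio] add [vdn,vnhq,ldzr] -> 12 lines: biplm ayc hzt cfrjs vdn vnhq ldzr mnaqj hzmqn fszg peqc rydxv
Hunk 5: at line 5 remove [vnhq] add [esg] -> 12 lines: biplm ayc hzt cfrjs vdn esg ldzr mnaqj hzmqn fszg peqc rydxv
Hunk 6: at line 4 remove [vdn] add [jyesf] -> 12 lines: biplm ayc hzt cfrjs jyesf esg ldzr mnaqj hzmqn fszg peqc rydxv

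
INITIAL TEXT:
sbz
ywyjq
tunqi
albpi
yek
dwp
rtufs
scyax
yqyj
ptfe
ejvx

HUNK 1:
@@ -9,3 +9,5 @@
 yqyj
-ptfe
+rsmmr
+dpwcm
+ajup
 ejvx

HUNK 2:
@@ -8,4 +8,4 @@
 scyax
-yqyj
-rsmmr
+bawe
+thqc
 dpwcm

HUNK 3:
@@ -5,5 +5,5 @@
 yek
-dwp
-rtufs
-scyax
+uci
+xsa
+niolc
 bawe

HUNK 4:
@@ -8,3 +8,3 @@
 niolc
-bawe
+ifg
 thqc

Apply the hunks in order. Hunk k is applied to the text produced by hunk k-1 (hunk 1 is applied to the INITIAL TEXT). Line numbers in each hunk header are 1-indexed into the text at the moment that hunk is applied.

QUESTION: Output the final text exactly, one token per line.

Answer: sbz
ywyjq
tunqi
albpi
yek
uci
xsa
niolc
ifg
thqc
dpwcm
ajup
ejvx

Derivation:
Hunk 1: at line 9 remove [ptfe] add [rsmmr,dpwcm,ajup] -> 13 lines: sbz ywyjq tunqi albpi yek dwp rtufs scyax yqyj rsmmr dpwcm ajup ejvx
Hunk 2: at line 8 remove [yqyj,rsmmr] add [bawe,thqc] -> 13 lines: sbz ywyjq tunqi albpi yek dwp rtufs scyax bawe thqc dpwcm ajup ejvx
Hunk 3: at line 5 remove [dwp,rtufs,scyax] add [uci,xsa,niolc] -> 13 lines: sbz ywyjq tunqi albpi yek uci xsa niolc bawe thqc dpwcm ajup ejvx
Hunk 4: at line 8 remove [bawe] add [ifg] -> 13 lines: sbz ywyjq tunqi albpi yek uci xsa niolc ifg thqc dpwcm ajup ejvx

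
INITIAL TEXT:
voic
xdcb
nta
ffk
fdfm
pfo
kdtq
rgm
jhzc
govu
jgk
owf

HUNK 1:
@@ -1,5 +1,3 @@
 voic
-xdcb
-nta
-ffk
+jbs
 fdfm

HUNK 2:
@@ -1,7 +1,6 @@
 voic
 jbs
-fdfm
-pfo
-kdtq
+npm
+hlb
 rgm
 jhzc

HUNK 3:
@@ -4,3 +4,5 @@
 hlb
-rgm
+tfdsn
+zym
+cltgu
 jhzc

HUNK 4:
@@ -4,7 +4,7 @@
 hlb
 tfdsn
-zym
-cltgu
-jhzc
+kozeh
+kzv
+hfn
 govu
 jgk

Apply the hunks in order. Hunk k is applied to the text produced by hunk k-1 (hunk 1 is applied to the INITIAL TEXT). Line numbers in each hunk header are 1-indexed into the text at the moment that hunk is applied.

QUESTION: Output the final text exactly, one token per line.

Answer: voic
jbs
npm
hlb
tfdsn
kozeh
kzv
hfn
govu
jgk
owf

Derivation:
Hunk 1: at line 1 remove [xdcb,nta,ffk] add [jbs] -> 10 lines: voic jbs fdfm pfo kdtq rgm jhzc govu jgk owf
Hunk 2: at line 1 remove [fdfm,pfo,kdtq] add [npm,hlb] -> 9 lines: voic jbs npm hlb rgm jhzc govu jgk owf
Hunk 3: at line 4 remove [rgm] add [tfdsn,zym,cltgu] -> 11 lines: voic jbs npm hlb tfdsn zym cltgu jhzc govu jgk owf
Hunk 4: at line 4 remove [zym,cltgu,jhzc] add [kozeh,kzv,hfn] -> 11 lines: voic jbs npm hlb tfdsn kozeh kzv hfn govu jgk owf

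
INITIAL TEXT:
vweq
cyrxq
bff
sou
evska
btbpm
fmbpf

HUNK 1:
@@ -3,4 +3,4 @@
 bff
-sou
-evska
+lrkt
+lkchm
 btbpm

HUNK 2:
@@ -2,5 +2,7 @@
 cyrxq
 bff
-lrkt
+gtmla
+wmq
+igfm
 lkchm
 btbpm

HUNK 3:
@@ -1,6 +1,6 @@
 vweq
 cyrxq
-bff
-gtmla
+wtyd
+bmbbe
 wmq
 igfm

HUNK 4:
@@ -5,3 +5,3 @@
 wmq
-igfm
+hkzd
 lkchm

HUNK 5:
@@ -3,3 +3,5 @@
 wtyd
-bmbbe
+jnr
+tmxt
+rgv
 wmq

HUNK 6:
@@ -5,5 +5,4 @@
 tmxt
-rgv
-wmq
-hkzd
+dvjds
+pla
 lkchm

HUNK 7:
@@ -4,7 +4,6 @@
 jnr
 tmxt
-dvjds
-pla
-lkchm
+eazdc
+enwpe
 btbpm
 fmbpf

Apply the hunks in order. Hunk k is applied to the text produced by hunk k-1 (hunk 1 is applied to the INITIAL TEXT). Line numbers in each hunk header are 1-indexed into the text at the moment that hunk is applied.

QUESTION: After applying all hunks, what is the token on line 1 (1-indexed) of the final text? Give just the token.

Hunk 1: at line 3 remove [sou,evska] add [lrkt,lkchm] -> 7 lines: vweq cyrxq bff lrkt lkchm btbpm fmbpf
Hunk 2: at line 2 remove [lrkt] add [gtmla,wmq,igfm] -> 9 lines: vweq cyrxq bff gtmla wmq igfm lkchm btbpm fmbpf
Hunk 3: at line 1 remove [bff,gtmla] add [wtyd,bmbbe] -> 9 lines: vweq cyrxq wtyd bmbbe wmq igfm lkchm btbpm fmbpf
Hunk 4: at line 5 remove [igfm] add [hkzd] -> 9 lines: vweq cyrxq wtyd bmbbe wmq hkzd lkchm btbpm fmbpf
Hunk 5: at line 3 remove [bmbbe] add [jnr,tmxt,rgv] -> 11 lines: vweq cyrxq wtyd jnr tmxt rgv wmq hkzd lkchm btbpm fmbpf
Hunk 6: at line 5 remove [rgv,wmq,hkzd] add [dvjds,pla] -> 10 lines: vweq cyrxq wtyd jnr tmxt dvjds pla lkchm btbpm fmbpf
Hunk 7: at line 4 remove [dvjds,pla,lkchm] add [eazdc,enwpe] -> 9 lines: vweq cyrxq wtyd jnr tmxt eazdc enwpe btbpm fmbpf
Final line 1: vweq

Answer: vweq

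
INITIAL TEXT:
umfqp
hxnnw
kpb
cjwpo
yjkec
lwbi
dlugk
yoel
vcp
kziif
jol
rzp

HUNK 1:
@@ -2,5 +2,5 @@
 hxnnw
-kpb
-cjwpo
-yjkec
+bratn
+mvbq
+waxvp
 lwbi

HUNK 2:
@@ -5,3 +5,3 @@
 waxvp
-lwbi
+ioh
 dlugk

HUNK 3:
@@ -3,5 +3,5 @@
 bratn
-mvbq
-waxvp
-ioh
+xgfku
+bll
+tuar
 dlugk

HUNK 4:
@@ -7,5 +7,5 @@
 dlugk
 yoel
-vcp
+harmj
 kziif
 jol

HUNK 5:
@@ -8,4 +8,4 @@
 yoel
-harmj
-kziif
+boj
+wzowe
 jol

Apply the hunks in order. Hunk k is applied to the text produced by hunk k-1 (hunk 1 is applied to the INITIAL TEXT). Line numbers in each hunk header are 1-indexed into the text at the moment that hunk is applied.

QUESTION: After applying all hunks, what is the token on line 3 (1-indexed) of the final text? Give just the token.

Answer: bratn

Derivation:
Hunk 1: at line 2 remove [kpb,cjwpo,yjkec] add [bratn,mvbq,waxvp] -> 12 lines: umfqp hxnnw bratn mvbq waxvp lwbi dlugk yoel vcp kziif jol rzp
Hunk 2: at line 5 remove [lwbi] add [ioh] -> 12 lines: umfqp hxnnw bratn mvbq waxvp ioh dlugk yoel vcp kziif jol rzp
Hunk 3: at line 3 remove [mvbq,waxvp,ioh] add [xgfku,bll,tuar] -> 12 lines: umfqp hxnnw bratn xgfku bll tuar dlugk yoel vcp kziif jol rzp
Hunk 4: at line 7 remove [vcp] add [harmj] -> 12 lines: umfqp hxnnw bratn xgfku bll tuar dlugk yoel harmj kziif jol rzp
Hunk 5: at line 8 remove [harmj,kziif] add [boj,wzowe] -> 12 lines: umfqp hxnnw bratn xgfku bll tuar dlugk yoel boj wzowe jol rzp
Final line 3: bratn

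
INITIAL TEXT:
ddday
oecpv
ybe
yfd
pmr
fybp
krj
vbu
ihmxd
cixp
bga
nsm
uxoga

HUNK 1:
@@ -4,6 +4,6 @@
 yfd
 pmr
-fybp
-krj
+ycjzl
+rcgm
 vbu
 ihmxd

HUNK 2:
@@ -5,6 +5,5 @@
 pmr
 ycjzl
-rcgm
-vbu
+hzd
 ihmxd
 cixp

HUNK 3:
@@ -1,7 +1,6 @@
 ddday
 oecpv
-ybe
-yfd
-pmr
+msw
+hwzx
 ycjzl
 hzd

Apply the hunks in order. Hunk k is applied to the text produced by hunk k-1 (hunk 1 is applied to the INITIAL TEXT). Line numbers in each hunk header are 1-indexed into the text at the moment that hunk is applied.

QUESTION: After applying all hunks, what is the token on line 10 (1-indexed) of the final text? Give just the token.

Hunk 1: at line 4 remove [fybp,krj] add [ycjzl,rcgm] -> 13 lines: ddday oecpv ybe yfd pmr ycjzl rcgm vbu ihmxd cixp bga nsm uxoga
Hunk 2: at line 5 remove [rcgm,vbu] add [hzd] -> 12 lines: ddday oecpv ybe yfd pmr ycjzl hzd ihmxd cixp bga nsm uxoga
Hunk 3: at line 1 remove [ybe,yfd,pmr] add [msw,hwzx] -> 11 lines: ddday oecpv msw hwzx ycjzl hzd ihmxd cixp bga nsm uxoga
Final line 10: nsm

Answer: nsm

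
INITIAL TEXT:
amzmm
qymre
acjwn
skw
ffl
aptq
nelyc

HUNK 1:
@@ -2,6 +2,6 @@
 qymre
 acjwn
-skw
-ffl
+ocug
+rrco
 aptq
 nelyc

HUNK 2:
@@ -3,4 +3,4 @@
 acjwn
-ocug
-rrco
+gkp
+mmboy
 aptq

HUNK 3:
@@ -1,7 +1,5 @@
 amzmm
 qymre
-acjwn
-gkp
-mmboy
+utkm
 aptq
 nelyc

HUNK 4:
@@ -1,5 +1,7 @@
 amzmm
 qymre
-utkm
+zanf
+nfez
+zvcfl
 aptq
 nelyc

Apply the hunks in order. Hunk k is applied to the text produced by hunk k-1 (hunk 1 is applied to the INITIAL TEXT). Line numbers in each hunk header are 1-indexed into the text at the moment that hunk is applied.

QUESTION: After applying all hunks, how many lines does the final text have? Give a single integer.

Hunk 1: at line 2 remove [skw,ffl] add [ocug,rrco] -> 7 lines: amzmm qymre acjwn ocug rrco aptq nelyc
Hunk 2: at line 3 remove [ocug,rrco] add [gkp,mmboy] -> 7 lines: amzmm qymre acjwn gkp mmboy aptq nelyc
Hunk 3: at line 1 remove [acjwn,gkp,mmboy] add [utkm] -> 5 lines: amzmm qymre utkm aptq nelyc
Hunk 4: at line 1 remove [utkm] add [zanf,nfez,zvcfl] -> 7 lines: amzmm qymre zanf nfez zvcfl aptq nelyc
Final line count: 7

Answer: 7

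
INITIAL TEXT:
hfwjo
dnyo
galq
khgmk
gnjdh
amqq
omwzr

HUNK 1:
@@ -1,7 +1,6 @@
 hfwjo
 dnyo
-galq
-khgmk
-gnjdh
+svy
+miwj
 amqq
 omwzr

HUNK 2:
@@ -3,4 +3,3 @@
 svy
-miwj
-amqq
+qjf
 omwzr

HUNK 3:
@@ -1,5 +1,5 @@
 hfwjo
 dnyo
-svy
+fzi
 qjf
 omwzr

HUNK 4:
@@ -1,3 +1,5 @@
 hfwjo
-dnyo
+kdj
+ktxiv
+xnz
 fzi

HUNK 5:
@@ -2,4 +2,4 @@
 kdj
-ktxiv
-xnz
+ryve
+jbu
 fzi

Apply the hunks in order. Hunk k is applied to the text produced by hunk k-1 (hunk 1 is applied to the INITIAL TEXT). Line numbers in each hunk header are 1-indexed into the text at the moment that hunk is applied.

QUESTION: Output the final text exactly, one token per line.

Hunk 1: at line 1 remove [galq,khgmk,gnjdh] add [svy,miwj] -> 6 lines: hfwjo dnyo svy miwj amqq omwzr
Hunk 2: at line 3 remove [miwj,amqq] add [qjf] -> 5 lines: hfwjo dnyo svy qjf omwzr
Hunk 3: at line 1 remove [svy] add [fzi] -> 5 lines: hfwjo dnyo fzi qjf omwzr
Hunk 4: at line 1 remove [dnyo] add [kdj,ktxiv,xnz] -> 7 lines: hfwjo kdj ktxiv xnz fzi qjf omwzr
Hunk 5: at line 2 remove [ktxiv,xnz] add [ryve,jbu] -> 7 lines: hfwjo kdj ryve jbu fzi qjf omwzr

Answer: hfwjo
kdj
ryve
jbu
fzi
qjf
omwzr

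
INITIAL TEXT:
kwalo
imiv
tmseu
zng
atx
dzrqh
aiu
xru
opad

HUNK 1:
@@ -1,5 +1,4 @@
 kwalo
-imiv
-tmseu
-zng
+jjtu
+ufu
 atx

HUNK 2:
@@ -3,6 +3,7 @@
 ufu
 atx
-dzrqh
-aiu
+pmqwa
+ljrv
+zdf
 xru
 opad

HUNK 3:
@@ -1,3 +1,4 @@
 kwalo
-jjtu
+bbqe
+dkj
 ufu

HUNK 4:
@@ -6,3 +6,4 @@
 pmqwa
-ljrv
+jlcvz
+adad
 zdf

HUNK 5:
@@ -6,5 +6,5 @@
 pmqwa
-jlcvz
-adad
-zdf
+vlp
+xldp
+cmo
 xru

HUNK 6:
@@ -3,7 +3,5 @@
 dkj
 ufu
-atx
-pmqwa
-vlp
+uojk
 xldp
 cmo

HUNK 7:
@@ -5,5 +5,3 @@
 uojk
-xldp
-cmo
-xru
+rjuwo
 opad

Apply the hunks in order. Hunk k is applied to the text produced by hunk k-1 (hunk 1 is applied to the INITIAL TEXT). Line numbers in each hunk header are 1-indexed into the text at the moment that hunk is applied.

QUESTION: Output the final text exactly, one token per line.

Hunk 1: at line 1 remove [imiv,tmseu,zng] add [jjtu,ufu] -> 8 lines: kwalo jjtu ufu atx dzrqh aiu xru opad
Hunk 2: at line 3 remove [dzrqh,aiu] add [pmqwa,ljrv,zdf] -> 9 lines: kwalo jjtu ufu atx pmqwa ljrv zdf xru opad
Hunk 3: at line 1 remove [jjtu] add [bbqe,dkj] -> 10 lines: kwalo bbqe dkj ufu atx pmqwa ljrv zdf xru opad
Hunk 4: at line 6 remove [ljrv] add [jlcvz,adad] -> 11 lines: kwalo bbqe dkj ufu atx pmqwa jlcvz adad zdf xru opad
Hunk 5: at line 6 remove [jlcvz,adad,zdf] add [vlp,xldp,cmo] -> 11 lines: kwalo bbqe dkj ufu atx pmqwa vlp xldp cmo xru opad
Hunk 6: at line 3 remove [atx,pmqwa,vlp] add [uojk] -> 9 lines: kwalo bbqe dkj ufu uojk xldp cmo xru opad
Hunk 7: at line 5 remove [xldp,cmo,xru] add [rjuwo] -> 7 lines: kwalo bbqe dkj ufu uojk rjuwo opad

Answer: kwalo
bbqe
dkj
ufu
uojk
rjuwo
opad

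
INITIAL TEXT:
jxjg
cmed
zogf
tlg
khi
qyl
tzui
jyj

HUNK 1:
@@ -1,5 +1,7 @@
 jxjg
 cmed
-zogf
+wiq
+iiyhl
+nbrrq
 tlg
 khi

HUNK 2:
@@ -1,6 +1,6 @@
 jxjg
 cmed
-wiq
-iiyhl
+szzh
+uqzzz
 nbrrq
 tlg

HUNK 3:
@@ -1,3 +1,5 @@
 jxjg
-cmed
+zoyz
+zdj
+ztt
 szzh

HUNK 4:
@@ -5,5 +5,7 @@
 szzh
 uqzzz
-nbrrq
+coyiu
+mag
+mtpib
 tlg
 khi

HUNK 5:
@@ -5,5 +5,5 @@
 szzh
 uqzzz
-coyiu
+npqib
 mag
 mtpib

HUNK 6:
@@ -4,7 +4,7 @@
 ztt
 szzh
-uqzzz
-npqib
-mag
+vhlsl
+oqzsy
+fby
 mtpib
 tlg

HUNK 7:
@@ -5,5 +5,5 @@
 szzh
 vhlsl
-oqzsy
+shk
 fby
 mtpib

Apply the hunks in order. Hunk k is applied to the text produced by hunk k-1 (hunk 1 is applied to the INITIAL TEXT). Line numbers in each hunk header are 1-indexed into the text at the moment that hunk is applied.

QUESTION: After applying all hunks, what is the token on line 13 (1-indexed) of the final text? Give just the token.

Hunk 1: at line 1 remove [zogf] add [wiq,iiyhl,nbrrq] -> 10 lines: jxjg cmed wiq iiyhl nbrrq tlg khi qyl tzui jyj
Hunk 2: at line 1 remove [wiq,iiyhl] add [szzh,uqzzz] -> 10 lines: jxjg cmed szzh uqzzz nbrrq tlg khi qyl tzui jyj
Hunk 3: at line 1 remove [cmed] add [zoyz,zdj,ztt] -> 12 lines: jxjg zoyz zdj ztt szzh uqzzz nbrrq tlg khi qyl tzui jyj
Hunk 4: at line 5 remove [nbrrq] add [coyiu,mag,mtpib] -> 14 lines: jxjg zoyz zdj ztt szzh uqzzz coyiu mag mtpib tlg khi qyl tzui jyj
Hunk 5: at line 5 remove [coyiu] add [npqib] -> 14 lines: jxjg zoyz zdj ztt szzh uqzzz npqib mag mtpib tlg khi qyl tzui jyj
Hunk 6: at line 4 remove [uqzzz,npqib,mag] add [vhlsl,oqzsy,fby] -> 14 lines: jxjg zoyz zdj ztt szzh vhlsl oqzsy fby mtpib tlg khi qyl tzui jyj
Hunk 7: at line 5 remove [oqzsy] add [shk] -> 14 lines: jxjg zoyz zdj ztt szzh vhlsl shk fby mtpib tlg khi qyl tzui jyj
Final line 13: tzui

Answer: tzui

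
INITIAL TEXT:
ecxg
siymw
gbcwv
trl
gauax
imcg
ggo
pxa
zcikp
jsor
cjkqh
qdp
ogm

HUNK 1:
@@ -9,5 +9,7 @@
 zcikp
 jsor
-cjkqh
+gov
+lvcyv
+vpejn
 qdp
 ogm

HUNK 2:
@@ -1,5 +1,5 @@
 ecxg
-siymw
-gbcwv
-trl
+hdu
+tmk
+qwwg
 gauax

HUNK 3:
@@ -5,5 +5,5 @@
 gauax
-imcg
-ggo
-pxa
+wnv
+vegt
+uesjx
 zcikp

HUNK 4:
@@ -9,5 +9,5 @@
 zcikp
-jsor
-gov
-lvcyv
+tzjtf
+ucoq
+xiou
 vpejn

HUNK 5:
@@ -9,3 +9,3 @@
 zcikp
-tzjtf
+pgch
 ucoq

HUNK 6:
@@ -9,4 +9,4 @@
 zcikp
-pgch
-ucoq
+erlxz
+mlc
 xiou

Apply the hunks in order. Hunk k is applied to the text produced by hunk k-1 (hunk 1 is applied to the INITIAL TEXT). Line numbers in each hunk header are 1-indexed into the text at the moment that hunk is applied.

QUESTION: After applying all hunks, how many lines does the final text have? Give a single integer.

Hunk 1: at line 9 remove [cjkqh] add [gov,lvcyv,vpejn] -> 15 lines: ecxg siymw gbcwv trl gauax imcg ggo pxa zcikp jsor gov lvcyv vpejn qdp ogm
Hunk 2: at line 1 remove [siymw,gbcwv,trl] add [hdu,tmk,qwwg] -> 15 lines: ecxg hdu tmk qwwg gauax imcg ggo pxa zcikp jsor gov lvcyv vpejn qdp ogm
Hunk 3: at line 5 remove [imcg,ggo,pxa] add [wnv,vegt,uesjx] -> 15 lines: ecxg hdu tmk qwwg gauax wnv vegt uesjx zcikp jsor gov lvcyv vpejn qdp ogm
Hunk 4: at line 9 remove [jsor,gov,lvcyv] add [tzjtf,ucoq,xiou] -> 15 lines: ecxg hdu tmk qwwg gauax wnv vegt uesjx zcikp tzjtf ucoq xiou vpejn qdp ogm
Hunk 5: at line 9 remove [tzjtf] add [pgch] -> 15 lines: ecxg hdu tmk qwwg gauax wnv vegt uesjx zcikp pgch ucoq xiou vpejn qdp ogm
Hunk 6: at line 9 remove [pgch,ucoq] add [erlxz,mlc] -> 15 lines: ecxg hdu tmk qwwg gauax wnv vegt uesjx zcikp erlxz mlc xiou vpejn qdp ogm
Final line count: 15

Answer: 15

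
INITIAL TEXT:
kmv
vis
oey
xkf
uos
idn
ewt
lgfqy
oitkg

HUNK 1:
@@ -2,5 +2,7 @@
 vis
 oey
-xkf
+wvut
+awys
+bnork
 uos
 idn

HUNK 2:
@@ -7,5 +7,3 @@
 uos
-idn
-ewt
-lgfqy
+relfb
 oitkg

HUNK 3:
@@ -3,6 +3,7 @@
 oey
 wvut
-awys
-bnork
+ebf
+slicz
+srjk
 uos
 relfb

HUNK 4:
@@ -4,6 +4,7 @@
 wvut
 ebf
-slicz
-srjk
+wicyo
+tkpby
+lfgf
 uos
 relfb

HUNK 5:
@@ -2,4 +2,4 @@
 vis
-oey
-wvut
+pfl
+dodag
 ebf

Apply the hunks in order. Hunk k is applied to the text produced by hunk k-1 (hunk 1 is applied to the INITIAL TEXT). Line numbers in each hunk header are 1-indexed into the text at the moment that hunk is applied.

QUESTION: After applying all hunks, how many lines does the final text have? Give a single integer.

Hunk 1: at line 2 remove [xkf] add [wvut,awys,bnork] -> 11 lines: kmv vis oey wvut awys bnork uos idn ewt lgfqy oitkg
Hunk 2: at line 7 remove [idn,ewt,lgfqy] add [relfb] -> 9 lines: kmv vis oey wvut awys bnork uos relfb oitkg
Hunk 3: at line 3 remove [awys,bnork] add [ebf,slicz,srjk] -> 10 lines: kmv vis oey wvut ebf slicz srjk uos relfb oitkg
Hunk 4: at line 4 remove [slicz,srjk] add [wicyo,tkpby,lfgf] -> 11 lines: kmv vis oey wvut ebf wicyo tkpby lfgf uos relfb oitkg
Hunk 5: at line 2 remove [oey,wvut] add [pfl,dodag] -> 11 lines: kmv vis pfl dodag ebf wicyo tkpby lfgf uos relfb oitkg
Final line count: 11

Answer: 11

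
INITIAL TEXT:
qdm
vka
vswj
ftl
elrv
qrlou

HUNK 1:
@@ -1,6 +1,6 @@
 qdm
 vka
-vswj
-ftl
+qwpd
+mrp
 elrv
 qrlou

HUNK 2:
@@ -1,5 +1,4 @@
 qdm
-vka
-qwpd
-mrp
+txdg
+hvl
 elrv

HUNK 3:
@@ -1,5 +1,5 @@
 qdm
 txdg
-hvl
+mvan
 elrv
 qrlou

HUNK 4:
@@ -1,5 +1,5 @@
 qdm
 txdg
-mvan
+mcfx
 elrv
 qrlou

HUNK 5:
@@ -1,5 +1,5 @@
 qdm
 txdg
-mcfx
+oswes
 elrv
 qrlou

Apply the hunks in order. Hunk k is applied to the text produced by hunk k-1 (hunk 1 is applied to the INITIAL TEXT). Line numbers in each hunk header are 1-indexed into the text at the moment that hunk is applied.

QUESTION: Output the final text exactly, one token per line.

Hunk 1: at line 1 remove [vswj,ftl] add [qwpd,mrp] -> 6 lines: qdm vka qwpd mrp elrv qrlou
Hunk 2: at line 1 remove [vka,qwpd,mrp] add [txdg,hvl] -> 5 lines: qdm txdg hvl elrv qrlou
Hunk 3: at line 1 remove [hvl] add [mvan] -> 5 lines: qdm txdg mvan elrv qrlou
Hunk 4: at line 1 remove [mvan] add [mcfx] -> 5 lines: qdm txdg mcfx elrv qrlou
Hunk 5: at line 1 remove [mcfx] add [oswes] -> 5 lines: qdm txdg oswes elrv qrlou

Answer: qdm
txdg
oswes
elrv
qrlou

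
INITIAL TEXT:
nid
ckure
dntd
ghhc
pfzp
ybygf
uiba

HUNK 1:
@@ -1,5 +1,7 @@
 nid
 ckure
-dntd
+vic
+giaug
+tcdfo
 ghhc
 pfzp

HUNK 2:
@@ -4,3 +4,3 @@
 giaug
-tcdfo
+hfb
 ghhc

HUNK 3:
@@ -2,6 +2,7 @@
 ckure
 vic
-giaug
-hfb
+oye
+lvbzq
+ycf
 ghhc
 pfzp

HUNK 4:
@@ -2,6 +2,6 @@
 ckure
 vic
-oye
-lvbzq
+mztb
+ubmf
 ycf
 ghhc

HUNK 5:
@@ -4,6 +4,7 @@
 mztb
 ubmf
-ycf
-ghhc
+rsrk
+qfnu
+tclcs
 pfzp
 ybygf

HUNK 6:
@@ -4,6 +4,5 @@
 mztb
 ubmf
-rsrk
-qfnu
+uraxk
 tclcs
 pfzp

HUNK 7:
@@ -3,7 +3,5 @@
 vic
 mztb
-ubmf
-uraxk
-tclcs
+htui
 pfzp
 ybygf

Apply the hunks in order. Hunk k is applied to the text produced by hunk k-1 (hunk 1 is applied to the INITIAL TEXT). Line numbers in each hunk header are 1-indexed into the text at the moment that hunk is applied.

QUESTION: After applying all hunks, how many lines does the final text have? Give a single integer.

Hunk 1: at line 1 remove [dntd] add [vic,giaug,tcdfo] -> 9 lines: nid ckure vic giaug tcdfo ghhc pfzp ybygf uiba
Hunk 2: at line 4 remove [tcdfo] add [hfb] -> 9 lines: nid ckure vic giaug hfb ghhc pfzp ybygf uiba
Hunk 3: at line 2 remove [giaug,hfb] add [oye,lvbzq,ycf] -> 10 lines: nid ckure vic oye lvbzq ycf ghhc pfzp ybygf uiba
Hunk 4: at line 2 remove [oye,lvbzq] add [mztb,ubmf] -> 10 lines: nid ckure vic mztb ubmf ycf ghhc pfzp ybygf uiba
Hunk 5: at line 4 remove [ycf,ghhc] add [rsrk,qfnu,tclcs] -> 11 lines: nid ckure vic mztb ubmf rsrk qfnu tclcs pfzp ybygf uiba
Hunk 6: at line 4 remove [rsrk,qfnu] add [uraxk] -> 10 lines: nid ckure vic mztb ubmf uraxk tclcs pfzp ybygf uiba
Hunk 7: at line 3 remove [ubmf,uraxk,tclcs] add [htui] -> 8 lines: nid ckure vic mztb htui pfzp ybygf uiba
Final line count: 8

Answer: 8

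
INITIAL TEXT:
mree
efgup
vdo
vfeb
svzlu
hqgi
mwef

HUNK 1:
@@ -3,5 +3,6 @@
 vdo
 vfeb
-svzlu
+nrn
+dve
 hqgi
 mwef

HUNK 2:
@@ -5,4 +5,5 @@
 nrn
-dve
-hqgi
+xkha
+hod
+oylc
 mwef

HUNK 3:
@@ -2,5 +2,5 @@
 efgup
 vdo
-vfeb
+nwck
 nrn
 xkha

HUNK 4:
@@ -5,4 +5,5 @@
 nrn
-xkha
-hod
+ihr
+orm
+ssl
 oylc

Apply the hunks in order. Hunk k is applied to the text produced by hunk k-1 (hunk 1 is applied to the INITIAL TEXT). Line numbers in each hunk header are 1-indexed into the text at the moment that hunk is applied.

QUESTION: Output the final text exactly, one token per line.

Answer: mree
efgup
vdo
nwck
nrn
ihr
orm
ssl
oylc
mwef

Derivation:
Hunk 1: at line 3 remove [svzlu] add [nrn,dve] -> 8 lines: mree efgup vdo vfeb nrn dve hqgi mwef
Hunk 2: at line 5 remove [dve,hqgi] add [xkha,hod,oylc] -> 9 lines: mree efgup vdo vfeb nrn xkha hod oylc mwef
Hunk 3: at line 2 remove [vfeb] add [nwck] -> 9 lines: mree efgup vdo nwck nrn xkha hod oylc mwef
Hunk 4: at line 5 remove [xkha,hod] add [ihr,orm,ssl] -> 10 lines: mree efgup vdo nwck nrn ihr orm ssl oylc mwef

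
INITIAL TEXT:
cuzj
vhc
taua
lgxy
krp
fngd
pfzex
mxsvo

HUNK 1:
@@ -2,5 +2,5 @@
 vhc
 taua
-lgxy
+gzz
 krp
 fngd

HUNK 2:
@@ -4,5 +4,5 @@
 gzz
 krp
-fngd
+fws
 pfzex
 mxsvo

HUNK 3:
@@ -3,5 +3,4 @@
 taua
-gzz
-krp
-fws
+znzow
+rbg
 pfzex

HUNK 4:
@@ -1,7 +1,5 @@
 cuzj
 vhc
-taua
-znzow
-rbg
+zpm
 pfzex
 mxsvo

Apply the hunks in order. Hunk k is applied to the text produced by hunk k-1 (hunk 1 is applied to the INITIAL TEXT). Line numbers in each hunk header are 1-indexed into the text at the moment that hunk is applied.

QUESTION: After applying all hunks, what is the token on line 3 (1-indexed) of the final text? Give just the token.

Hunk 1: at line 2 remove [lgxy] add [gzz] -> 8 lines: cuzj vhc taua gzz krp fngd pfzex mxsvo
Hunk 2: at line 4 remove [fngd] add [fws] -> 8 lines: cuzj vhc taua gzz krp fws pfzex mxsvo
Hunk 3: at line 3 remove [gzz,krp,fws] add [znzow,rbg] -> 7 lines: cuzj vhc taua znzow rbg pfzex mxsvo
Hunk 4: at line 1 remove [taua,znzow,rbg] add [zpm] -> 5 lines: cuzj vhc zpm pfzex mxsvo
Final line 3: zpm

Answer: zpm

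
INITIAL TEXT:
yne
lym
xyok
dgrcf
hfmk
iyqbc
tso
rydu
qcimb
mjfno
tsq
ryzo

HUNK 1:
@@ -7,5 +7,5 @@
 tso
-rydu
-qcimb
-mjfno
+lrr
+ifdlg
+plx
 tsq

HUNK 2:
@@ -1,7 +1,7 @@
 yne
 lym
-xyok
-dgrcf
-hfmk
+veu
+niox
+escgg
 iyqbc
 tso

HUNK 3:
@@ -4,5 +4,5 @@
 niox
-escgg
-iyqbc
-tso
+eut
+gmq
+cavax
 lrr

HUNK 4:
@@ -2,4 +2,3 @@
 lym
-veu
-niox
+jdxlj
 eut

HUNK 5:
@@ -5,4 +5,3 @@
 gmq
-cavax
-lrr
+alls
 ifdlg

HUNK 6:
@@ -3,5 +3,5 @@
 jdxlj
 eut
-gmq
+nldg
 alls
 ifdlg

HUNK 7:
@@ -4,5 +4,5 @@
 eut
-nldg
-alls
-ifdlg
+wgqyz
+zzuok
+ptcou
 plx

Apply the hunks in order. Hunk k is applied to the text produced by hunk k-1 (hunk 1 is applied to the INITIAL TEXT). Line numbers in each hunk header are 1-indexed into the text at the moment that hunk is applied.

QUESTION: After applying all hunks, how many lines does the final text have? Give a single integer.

Hunk 1: at line 7 remove [rydu,qcimb,mjfno] add [lrr,ifdlg,plx] -> 12 lines: yne lym xyok dgrcf hfmk iyqbc tso lrr ifdlg plx tsq ryzo
Hunk 2: at line 1 remove [xyok,dgrcf,hfmk] add [veu,niox,escgg] -> 12 lines: yne lym veu niox escgg iyqbc tso lrr ifdlg plx tsq ryzo
Hunk 3: at line 4 remove [escgg,iyqbc,tso] add [eut,gmq,cavax] -> 12 lines: yne lym veu niox eut gmq cavax lrr ifdlg plx tsq ryzo
Hunk 4: at line 2 remove [veu,niox] add [jdxlj] -> 11 lines: yne lym jdxlj eut gmq cavax lrr ifdlg plx tsq ryzo
Hunk 5: at line 5 remove [cavax,lrr] add [alls] -> 10 lines: yne lym jdxlj eut gmq alls ifdlg plx tsq ryzo
Hunk 6: at line 3 remove [gmq] add [nldg] -> 10 lines: yne lym jdxlj eut nldg alls ifdlg plx tsq ryzo
Hunk 7: at line 4 remove [nldg,alls,ifdlg] add [wgqyz,zzuok,ptcou] -> 10 lines: yne lym jdxlj eut wgqyz zzuok ptcou plx tsq ryzo
Final line count: 10

Answer: 10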